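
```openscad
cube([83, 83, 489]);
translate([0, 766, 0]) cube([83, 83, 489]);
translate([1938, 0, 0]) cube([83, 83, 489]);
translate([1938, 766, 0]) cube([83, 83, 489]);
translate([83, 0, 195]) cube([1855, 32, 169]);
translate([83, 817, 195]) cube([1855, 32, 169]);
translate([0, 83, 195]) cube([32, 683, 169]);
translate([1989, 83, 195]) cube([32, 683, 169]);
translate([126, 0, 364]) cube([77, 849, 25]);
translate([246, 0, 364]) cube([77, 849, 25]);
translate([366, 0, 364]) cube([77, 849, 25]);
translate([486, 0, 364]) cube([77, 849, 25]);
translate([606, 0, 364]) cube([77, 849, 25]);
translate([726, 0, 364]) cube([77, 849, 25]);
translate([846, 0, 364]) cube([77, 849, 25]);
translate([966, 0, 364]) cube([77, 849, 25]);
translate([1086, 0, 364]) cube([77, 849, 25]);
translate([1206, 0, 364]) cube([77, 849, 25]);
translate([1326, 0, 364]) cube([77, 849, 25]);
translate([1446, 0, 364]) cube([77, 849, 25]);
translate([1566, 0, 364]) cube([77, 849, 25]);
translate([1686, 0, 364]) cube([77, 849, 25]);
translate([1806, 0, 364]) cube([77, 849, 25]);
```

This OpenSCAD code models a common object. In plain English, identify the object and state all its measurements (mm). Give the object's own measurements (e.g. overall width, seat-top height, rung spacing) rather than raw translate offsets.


A bed frame 2021 mm long (x) by 849 mm wide (y). Four 83×83 mm corner posts, 489 mm tall, at the corners of the footprint. Four rails of 32 mm thickness and 169 mm height run between adjacent posts with their undersides at z = 195 mm, their outer faces flush with the outside of the frame (the two x-running rails run between the posts' inner faces; the two y-running rails run between the posts' inner faces). 15 slats, each 77 mm wide (x) and 25 mm thick, lie across the top of the two x-running rails, running the full 849 mm width of the frame in y; along x they sit between the end posts with a 43 mm gap after the −x posts and between neighbouring slats, leaving 55 mm before the +x posts.


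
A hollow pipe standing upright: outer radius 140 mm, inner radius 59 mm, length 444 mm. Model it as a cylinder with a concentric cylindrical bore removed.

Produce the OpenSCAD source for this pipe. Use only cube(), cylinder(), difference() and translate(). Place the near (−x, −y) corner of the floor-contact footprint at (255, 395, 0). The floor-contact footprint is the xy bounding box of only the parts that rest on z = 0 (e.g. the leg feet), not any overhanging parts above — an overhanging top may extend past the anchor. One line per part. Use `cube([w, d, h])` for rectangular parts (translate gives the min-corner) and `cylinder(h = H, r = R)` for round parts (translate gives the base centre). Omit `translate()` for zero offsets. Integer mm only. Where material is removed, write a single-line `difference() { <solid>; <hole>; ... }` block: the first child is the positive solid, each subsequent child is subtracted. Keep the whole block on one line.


difference() { translate([395, 535, 0]) cylinder(h = 444, r = 140); translate([395, 535, 0]) cylinder(h = 444, r = 59); }


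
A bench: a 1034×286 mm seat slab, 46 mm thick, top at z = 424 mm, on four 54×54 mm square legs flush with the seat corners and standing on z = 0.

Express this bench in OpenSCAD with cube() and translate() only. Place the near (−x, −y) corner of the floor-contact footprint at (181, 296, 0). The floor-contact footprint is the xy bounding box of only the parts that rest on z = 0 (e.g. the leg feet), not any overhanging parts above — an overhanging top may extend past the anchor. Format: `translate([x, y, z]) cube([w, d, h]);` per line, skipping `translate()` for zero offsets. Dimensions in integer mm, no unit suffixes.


// leg_h = 424 − 46 = 378
translate([181, 296, 378]) cube([1034, 286, 46]);
translate([181, 296, 0]) cube([54, 54, 378]);
translate([181, 528, 0]) cube([54, 54, 378]);
translate([1161, 296, 0]) cube([54, 54, 378]);
translate([1161, 528, 0]) cube([54, 54, 378]);


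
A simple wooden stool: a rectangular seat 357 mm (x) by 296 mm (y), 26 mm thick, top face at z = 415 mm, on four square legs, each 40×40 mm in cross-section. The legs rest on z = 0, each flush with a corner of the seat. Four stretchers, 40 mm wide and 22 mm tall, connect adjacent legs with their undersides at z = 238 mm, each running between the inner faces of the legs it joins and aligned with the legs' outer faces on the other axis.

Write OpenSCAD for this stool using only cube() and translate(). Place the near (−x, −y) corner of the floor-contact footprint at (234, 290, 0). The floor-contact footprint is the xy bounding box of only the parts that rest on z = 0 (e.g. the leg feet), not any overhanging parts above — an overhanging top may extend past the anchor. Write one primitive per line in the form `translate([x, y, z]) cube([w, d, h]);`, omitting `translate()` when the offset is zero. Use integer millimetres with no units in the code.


translate([234, 290, 389]) cube([357, 296, 26]);
translate([234, 290, 0]) cube([40, 40, 389]);
translate([551, 290, 0]) cube([40, 40, 389]);
translate([234, 546, 0]) cube([40, 40, 389]);
translate([551, 546, 0]) cube([40, 40, 389]);
translate([274, 290, 238]) cube([277, 40, 22]);
translate([274, 546, 238]) cube([277, 40, 22]);
translate([234, 330, 238]) cube([40, 216, 22]);
translate([551, 330, 238]) cube([40, 216, 22]);


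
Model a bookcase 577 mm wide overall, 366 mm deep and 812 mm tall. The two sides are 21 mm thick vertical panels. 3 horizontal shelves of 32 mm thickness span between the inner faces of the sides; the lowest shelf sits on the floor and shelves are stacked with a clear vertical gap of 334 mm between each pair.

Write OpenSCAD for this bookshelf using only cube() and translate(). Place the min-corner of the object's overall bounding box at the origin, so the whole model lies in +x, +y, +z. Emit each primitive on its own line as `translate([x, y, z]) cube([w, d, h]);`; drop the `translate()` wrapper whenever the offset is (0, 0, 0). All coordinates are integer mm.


cube([21, 366, 812]);
translate([556, 0, 0]) cube([21, 366, 812]);
translate([21, 0, 0]) cube([535, 366, 32]);
translate([21, 0, 366]) cube([535, 366, 32]);
translate([21, 0, 732]) cube([535, 366, 32]);


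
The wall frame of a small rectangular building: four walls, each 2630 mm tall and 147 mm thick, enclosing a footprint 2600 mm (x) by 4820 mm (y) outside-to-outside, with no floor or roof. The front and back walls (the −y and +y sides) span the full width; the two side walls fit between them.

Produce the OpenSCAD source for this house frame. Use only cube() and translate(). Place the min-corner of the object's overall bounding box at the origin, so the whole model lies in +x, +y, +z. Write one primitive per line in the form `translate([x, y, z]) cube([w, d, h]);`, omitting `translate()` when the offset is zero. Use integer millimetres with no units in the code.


cube([2600, 147, 2630]);
translate([0, 4673, 0]) cube([2600, 147, 2630]);
translate([0, 147, 0]) cube([147, 4526, 2630]);
translate([2453, 147, 0]) cube([147, 4526, 2630]);


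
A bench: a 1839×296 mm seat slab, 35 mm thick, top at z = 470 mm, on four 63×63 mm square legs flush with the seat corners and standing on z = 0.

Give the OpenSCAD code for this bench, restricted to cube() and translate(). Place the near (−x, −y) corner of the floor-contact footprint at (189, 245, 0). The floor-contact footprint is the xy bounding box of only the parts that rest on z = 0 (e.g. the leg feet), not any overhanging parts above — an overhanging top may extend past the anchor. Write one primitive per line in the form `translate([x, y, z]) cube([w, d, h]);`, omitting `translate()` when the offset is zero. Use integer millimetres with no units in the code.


translate([189, 245, 435]) cube([1839, 296, 35]);
translate([189, 245, 0]) cube([63, 63, 435]);
translate([189, 478, 0]) cube([63, 63, 435]);
translate([1965, 245, 0]) cube([63, 63, 435]);
translate([1965, 478, 0]) cube([63, 63, 435]);


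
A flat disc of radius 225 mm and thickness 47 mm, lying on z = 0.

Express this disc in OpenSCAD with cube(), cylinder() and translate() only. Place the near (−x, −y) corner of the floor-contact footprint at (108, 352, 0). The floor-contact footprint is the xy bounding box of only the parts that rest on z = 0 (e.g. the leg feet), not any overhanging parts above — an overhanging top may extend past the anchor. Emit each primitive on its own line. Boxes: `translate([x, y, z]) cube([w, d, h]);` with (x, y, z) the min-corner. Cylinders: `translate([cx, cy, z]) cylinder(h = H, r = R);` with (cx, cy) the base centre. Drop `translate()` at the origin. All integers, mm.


translate([333, 577, 0]) cylinder(h = 47, r = 225);


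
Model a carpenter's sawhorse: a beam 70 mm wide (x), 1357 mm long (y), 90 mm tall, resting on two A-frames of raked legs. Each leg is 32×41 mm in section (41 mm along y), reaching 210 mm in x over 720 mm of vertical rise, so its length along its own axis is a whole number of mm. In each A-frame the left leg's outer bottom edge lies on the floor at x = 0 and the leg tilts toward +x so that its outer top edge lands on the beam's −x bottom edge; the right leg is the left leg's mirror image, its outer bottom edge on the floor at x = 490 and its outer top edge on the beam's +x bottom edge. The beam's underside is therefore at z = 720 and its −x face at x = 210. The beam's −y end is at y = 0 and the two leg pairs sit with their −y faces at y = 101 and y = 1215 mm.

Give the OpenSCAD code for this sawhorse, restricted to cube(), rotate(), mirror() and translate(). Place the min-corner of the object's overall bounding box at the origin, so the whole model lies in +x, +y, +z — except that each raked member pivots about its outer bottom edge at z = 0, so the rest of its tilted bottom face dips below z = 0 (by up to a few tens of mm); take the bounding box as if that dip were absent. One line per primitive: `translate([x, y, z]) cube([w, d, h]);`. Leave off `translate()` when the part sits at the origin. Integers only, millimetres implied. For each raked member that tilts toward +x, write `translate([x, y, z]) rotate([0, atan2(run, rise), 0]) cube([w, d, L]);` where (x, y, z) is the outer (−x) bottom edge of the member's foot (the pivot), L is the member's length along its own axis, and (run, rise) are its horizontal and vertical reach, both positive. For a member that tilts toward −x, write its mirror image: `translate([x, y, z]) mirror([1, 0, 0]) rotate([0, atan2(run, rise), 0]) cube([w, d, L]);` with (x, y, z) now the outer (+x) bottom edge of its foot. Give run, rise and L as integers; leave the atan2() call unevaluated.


translate([210, 0, 720]) cube([70, 1357, 90]);
translate([0, 101, 0]) rotate([0, atan2(210, 720), 0]) cube([32, 41, 750]);
translate([490, 101, 0]) mirror([1, 0, 0]) rotate([0, atan2(210, 720), 0]) cube([32, 41, 750]);
translate([0, 1215, 0]) rotate([0, atan2(210, 720), 0]) cube([32, 41, 750]);
translate([490, 1215, 0]) mirror([1, 0, 0]) rotate([0, atan2(210, 720), 0]) cube([32, 41, 750]);


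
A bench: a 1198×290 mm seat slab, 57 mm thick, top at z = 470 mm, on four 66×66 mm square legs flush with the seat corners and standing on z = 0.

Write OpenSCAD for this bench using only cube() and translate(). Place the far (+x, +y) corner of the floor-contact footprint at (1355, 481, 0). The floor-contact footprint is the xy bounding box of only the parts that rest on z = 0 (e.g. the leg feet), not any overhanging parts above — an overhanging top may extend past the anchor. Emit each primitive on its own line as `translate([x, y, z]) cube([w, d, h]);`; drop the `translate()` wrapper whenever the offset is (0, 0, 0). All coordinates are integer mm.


translate([157, 191, 413]) cube([1198, 290, 57]);
translate([157, 191, 0]) cube([66, 66, 413]);
translate([157, 415, 0]) cube([66, 66, 413]);
translate([1289, 191, 0]) cube([66, 66, 413]);
translate([1289, 415, 0]) cube([66, 66, 413]);


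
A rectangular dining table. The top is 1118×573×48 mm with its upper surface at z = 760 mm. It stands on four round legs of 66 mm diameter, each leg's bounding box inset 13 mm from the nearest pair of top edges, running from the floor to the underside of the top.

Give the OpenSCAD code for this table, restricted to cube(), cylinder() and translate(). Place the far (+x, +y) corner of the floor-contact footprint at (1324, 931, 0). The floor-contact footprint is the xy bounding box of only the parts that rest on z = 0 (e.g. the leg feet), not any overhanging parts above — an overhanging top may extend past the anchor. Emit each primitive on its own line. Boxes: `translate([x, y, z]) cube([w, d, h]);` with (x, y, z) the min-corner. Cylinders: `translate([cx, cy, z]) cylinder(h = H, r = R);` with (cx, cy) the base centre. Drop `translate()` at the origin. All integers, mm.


translate([219, 371, 712]) cube([1118, 573, 48]);
translate([265, 417, 0]) cylinder(h = 712, r = 33);
translate([1291, 417, 0]) cylinder(h = 712, r = 33);
translate([265, 898, 0]) cylinder(h = 712, r = 33);
translate([1291, 898, 0]) cylinder(h = 712, r = 33);


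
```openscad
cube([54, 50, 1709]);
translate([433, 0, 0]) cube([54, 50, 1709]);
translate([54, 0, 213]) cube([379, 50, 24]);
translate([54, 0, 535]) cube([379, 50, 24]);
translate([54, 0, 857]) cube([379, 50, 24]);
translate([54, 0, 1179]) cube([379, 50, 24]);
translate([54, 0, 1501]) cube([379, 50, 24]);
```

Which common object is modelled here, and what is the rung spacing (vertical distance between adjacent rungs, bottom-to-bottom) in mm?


A ladder. The rung spacing is 322 mm.

Two tall 54×50 posts with 5 short bars between them — a ladder. Adjacent rungs sit at z = 213 and z = 535, so the spacing is 535 − 213 = 322 mm.


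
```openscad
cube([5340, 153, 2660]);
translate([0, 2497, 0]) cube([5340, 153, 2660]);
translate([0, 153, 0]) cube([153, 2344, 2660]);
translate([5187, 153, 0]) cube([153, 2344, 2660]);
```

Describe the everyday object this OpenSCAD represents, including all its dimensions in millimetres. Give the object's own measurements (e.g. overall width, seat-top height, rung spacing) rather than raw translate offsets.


The wall frame of a small rectangular building: four walls, each 2660 mm tall and 153 mm thick, enclosing a footprint 5340 mm (x) by 2650 mm (y) outside-to-outside, with no floor or roof. The front and back walls (the −y and +y sides) span the full width; the two side walls fit between them.


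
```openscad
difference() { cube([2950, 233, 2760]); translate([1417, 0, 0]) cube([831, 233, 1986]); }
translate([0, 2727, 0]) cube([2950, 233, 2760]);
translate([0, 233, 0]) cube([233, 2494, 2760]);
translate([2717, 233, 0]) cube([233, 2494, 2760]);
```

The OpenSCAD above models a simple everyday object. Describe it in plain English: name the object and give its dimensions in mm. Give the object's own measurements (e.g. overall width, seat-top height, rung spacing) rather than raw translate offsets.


A single room: four walls, each 2760 mm tall and 233 mm thick, enclosing an outside footprint 2950×2960 mm (x × y), no floor or roof. The front and back walls (−y and +y sides) run the full x-width; the side walls fit between their inner faces. A door opening 831 mm wide and 1986 mm tall is cut through the front wall from the floor up, its −x edge 1417 mm from the wall's −x end.


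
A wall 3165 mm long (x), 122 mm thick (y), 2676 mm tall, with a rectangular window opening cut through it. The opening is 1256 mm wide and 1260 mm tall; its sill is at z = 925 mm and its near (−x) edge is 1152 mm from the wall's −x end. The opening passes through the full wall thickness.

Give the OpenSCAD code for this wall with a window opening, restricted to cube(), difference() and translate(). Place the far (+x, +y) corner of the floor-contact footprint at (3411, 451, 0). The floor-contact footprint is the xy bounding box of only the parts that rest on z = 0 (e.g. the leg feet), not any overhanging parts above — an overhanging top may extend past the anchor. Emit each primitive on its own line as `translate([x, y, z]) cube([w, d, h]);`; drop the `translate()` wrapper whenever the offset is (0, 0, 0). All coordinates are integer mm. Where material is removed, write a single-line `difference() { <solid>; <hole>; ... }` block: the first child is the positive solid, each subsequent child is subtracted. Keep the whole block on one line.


difference() { translate([246, 329, 0]) cube([3165, 122, 2676]); translate([1398, 329, 925]) cube([1256, 122, 1260]); }


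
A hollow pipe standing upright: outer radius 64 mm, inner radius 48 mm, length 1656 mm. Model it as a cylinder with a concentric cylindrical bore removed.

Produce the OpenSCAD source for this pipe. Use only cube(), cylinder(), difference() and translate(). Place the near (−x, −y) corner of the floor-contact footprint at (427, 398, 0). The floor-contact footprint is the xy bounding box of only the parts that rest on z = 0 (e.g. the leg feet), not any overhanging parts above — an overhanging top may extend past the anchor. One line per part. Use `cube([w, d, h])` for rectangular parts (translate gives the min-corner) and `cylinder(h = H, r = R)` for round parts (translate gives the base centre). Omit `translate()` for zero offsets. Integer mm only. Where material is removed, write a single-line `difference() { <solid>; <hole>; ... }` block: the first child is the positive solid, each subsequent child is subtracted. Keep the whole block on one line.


difference() { translate([491, 462, 0]) cylinder(h = 1656, r = 64); translate([491, 462, 0]) cylinder(h = 1656, r = 48); }


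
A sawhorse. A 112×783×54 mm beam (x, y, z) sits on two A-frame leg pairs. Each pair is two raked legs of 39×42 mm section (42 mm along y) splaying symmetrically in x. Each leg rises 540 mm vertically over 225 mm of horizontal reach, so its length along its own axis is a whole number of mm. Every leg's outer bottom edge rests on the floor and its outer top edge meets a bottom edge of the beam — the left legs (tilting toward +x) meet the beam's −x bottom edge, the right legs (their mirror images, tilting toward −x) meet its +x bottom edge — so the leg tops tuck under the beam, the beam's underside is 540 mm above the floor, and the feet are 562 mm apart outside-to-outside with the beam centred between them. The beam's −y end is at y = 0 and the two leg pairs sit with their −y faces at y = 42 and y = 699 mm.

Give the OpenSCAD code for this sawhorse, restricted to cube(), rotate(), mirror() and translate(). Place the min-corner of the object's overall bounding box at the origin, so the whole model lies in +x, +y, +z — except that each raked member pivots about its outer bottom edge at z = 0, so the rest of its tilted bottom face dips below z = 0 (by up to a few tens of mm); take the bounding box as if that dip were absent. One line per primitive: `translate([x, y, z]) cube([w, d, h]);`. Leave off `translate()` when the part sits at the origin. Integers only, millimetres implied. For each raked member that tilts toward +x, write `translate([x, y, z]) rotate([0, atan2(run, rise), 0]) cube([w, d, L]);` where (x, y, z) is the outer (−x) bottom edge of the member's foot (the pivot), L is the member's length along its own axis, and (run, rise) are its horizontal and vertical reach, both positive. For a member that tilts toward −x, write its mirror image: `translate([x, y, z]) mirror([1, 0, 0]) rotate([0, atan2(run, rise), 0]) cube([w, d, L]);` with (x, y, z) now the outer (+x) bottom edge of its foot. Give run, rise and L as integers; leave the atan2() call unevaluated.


translate([225, 0, 540]) cube([112, 783, 54]);
translate([0, 42, 0]) rotate([0, atan2(225, 540), 0]) cube([39, 42, 585]);
translate([562, 42, 0]) mirror([1, 0, 0]) rotate([0, atan2(225, 540), 0]) cube([39, 42, 585]);
translate([0, 699, 0]) rotate([0, atan2(225, 540), 0]) cube([39, 42, 585]);
translate([562, 699, 0]) mirror([1, 0, 0]) rotate([0, atan2(225, 540), 0]) cube([39, 42, 585]);


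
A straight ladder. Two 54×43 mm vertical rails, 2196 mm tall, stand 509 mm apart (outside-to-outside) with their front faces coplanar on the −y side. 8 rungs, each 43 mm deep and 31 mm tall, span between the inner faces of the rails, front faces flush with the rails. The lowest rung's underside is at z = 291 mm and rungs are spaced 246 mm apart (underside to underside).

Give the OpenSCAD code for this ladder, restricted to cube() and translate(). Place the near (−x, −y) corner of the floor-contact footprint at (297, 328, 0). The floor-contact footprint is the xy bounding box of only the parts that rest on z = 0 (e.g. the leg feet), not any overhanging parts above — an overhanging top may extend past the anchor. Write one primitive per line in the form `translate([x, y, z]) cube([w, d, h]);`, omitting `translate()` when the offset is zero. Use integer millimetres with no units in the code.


// rung span = 509 - 2*54 = 401
// rung[k] z = 291 + k*246
translate([297, 328, 0]) cube([54, 43, 2196]);
translate([752, 328, 0]) cube([54, 43, 2196]);
translate([351, 328, 291]) cube([401, 43, 31]);
translate([351, 328, 537]) cube([401, 43, 31]);
translate([351, 328, 783]) cube([401, 43, 31]);
translate([351, 328, 1029]) cube([401, 43, 31]);
translate([351, 328, 1275]) cube([401, 43, 31]);
translate([351, 328, 1521]) cube([401, 43, 31]);
translate([351, 328, 1767]) cube([401, 43, 31]);
translate([351, 328, 2013]) cube([401, 43, 31]);


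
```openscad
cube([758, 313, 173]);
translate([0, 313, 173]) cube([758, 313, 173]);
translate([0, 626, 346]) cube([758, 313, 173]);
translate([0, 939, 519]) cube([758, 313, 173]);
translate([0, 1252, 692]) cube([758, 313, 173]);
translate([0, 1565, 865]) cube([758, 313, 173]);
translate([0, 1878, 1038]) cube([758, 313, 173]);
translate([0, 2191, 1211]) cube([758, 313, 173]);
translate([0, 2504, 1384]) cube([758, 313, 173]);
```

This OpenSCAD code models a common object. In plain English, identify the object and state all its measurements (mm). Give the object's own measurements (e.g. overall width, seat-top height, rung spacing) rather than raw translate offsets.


A straight staircase of 9 solid steps. Each step is 758 mm wide (x), 313 mm deep (y, the going) and 173 mm tall (the rise). The first step rests on the floor; each subsequent step sits one going further in +y and one rise higher in +z, directly behind and above the previous step with no overlap.


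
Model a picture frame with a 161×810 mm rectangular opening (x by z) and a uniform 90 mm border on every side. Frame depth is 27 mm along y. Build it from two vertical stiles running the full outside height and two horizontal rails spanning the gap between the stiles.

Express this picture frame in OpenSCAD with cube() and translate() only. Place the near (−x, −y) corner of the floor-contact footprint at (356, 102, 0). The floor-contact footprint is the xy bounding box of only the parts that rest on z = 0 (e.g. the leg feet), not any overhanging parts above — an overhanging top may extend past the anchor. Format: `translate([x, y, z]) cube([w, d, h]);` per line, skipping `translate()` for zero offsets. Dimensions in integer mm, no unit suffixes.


translate([356, 102, 0]) cube([90, 27, 990]);
translate([607, 102, 0]) cube([90, 27, 990]);
translate([446, 102, 0]) cube([161, 27, 90]);
translate([446, 102, 900]) cube([161, 27, 90]);


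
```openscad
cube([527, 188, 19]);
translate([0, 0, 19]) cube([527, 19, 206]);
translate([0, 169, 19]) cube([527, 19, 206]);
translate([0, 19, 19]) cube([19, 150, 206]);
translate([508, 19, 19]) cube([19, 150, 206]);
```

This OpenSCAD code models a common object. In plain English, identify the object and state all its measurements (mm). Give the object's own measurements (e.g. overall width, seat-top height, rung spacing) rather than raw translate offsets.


An open-topped rectangular box: outside dimensions 527×188×225 mm, with a uniform wall and base thickness of 19 mm. The base is a full 527×188 slab on the floor; four walls sit on top of the base. The front and back walls (the −y and +y sides) span the full width; the two side walls fit between them.


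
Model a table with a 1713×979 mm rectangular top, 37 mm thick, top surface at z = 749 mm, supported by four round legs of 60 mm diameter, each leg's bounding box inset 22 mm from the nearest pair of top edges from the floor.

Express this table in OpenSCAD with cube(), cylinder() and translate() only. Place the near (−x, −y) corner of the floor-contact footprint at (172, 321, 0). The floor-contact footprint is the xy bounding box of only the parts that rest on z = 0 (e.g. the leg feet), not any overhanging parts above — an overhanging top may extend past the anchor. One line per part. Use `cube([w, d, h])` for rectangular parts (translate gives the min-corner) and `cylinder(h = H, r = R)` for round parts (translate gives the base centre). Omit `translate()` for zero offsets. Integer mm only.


translate([150, 299, 712]) cube([1713, 979, 37]);
translate([202, 351, 0]) cylinder(h = 712, r = 30);
translate([1811, 351, 0]) cylinder(h = 712, r = 30);
translate([202, 1226, 0]) cylinder(h = 712, r = 30);
translate([1811, 1226, 0]) cylinder(h = 712, r = 30);


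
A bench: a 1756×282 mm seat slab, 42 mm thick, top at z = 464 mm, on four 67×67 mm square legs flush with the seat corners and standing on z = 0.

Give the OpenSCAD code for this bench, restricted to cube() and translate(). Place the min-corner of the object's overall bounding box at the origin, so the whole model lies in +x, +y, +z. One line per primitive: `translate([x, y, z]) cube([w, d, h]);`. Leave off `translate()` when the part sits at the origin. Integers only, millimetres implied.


// leg_h = 464 − 42 = 422
translate([0, 0, 422]) cube([1756, 282, 42]);
cube([67, 67, 422]);
translate([0, 215, 0]) cube([67, 67, 422]);
translate([1689, 0, 0]) cube([67, 67, 422]);
translate([1689, 215, 0]) cube([67, 67, 422]);


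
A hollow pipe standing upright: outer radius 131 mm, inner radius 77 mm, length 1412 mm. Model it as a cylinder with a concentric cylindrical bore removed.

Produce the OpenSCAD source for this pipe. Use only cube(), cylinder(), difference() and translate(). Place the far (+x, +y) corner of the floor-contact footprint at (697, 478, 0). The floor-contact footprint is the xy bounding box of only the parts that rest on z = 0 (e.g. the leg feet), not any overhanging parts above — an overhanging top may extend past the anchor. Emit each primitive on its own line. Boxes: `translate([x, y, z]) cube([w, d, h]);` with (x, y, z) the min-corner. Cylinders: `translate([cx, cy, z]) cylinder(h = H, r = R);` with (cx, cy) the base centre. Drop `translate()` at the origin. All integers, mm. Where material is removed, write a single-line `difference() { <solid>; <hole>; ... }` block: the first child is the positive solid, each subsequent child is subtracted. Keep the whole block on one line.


difference() { translate([566, 347, 0]) cylinder(h = 1412, r = 131); translate([566, 347, 0]) cylinder(h = 1412, r = 77); }


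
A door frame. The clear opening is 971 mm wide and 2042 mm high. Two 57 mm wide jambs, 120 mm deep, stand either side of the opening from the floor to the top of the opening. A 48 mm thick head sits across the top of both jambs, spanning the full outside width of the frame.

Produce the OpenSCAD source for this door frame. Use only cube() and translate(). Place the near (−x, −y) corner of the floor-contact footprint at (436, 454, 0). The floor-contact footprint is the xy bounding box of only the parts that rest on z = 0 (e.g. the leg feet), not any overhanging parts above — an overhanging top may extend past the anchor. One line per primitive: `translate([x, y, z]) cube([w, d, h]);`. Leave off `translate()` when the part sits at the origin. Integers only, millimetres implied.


translate([436, 454, 0]) cube([57, 120, 2042]);
translate([1464, 454, 0]) cube([57, 120, 2042]);
translate([436, 454, 2042]) cube([1085, 120, 48]);


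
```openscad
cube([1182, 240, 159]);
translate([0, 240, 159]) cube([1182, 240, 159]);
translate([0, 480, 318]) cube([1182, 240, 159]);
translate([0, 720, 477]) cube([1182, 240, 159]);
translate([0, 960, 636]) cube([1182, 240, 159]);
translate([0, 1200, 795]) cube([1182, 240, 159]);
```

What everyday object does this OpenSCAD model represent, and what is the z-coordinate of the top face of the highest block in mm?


A staircase. The total rise is 954 mm.

6 identical blocks, each offset up and back from the previous — a staircase. Each step is 159 mm tall and there are 6 of them, so the total rise is 6 × 159 = 954 mm.


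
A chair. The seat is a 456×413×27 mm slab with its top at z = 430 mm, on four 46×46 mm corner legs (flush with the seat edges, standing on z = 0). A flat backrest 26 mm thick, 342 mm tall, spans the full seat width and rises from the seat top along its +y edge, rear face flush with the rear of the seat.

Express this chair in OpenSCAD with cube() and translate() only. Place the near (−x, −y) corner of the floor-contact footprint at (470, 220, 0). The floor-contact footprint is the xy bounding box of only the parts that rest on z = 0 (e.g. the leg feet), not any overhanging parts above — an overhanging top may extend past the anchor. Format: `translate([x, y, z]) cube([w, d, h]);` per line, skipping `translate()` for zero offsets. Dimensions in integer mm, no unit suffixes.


translate([470, 220, 403]) cube([456, 413, 27]);
translate([470, 220, 0]) cube([46, 46, 403]);
translate([880, 220, 0]) cube([46, 46, 403]);
translate([470, 587, 0]) cube([46, 46, 403]);
translate([880, 587, 0]) cube([46, 46, 403]);
translate([470, 607, 430]) cube([456, 26, 342]);


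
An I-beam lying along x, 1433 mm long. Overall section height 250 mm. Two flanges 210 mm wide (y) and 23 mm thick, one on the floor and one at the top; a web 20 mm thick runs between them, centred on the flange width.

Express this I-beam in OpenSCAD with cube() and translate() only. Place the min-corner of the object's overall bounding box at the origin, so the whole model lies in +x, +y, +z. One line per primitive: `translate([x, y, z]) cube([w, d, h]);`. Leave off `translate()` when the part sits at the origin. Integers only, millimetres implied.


cube([1433, 210, 23]);
translate([0, 95, 23]) cube([1433, 20, 204]);
translate([0, 0, 227]) cube([1433, 210, 23]);


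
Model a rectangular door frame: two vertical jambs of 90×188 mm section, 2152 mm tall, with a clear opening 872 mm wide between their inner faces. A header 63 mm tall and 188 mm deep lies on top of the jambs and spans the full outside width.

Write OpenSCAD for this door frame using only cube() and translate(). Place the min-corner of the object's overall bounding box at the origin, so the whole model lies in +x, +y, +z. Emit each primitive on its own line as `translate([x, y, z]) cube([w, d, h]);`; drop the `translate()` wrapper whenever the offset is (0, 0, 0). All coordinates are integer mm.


cube([90, 188, 2152]);
translate([962, 0, 0]) cube([90, 188, 2152]);
translate([0, 0, 2152]) cube([1052, 188, 63]);


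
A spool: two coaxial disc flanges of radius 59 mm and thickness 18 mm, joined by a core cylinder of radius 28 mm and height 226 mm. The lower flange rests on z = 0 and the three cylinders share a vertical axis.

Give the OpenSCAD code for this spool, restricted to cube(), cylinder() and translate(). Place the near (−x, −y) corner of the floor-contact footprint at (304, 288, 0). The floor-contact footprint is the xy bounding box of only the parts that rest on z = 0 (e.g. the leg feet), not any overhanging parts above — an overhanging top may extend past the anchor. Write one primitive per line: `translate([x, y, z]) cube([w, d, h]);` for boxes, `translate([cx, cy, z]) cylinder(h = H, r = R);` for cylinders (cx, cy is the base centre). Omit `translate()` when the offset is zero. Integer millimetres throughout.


translate([363, 347, 0]) cylinder(h = 18, r = 59);
translate([363, 347, 18]) cylinder(h = 226, r = 28);
translate([363, 347, 244]) cylinder(h = 18, r = 59);


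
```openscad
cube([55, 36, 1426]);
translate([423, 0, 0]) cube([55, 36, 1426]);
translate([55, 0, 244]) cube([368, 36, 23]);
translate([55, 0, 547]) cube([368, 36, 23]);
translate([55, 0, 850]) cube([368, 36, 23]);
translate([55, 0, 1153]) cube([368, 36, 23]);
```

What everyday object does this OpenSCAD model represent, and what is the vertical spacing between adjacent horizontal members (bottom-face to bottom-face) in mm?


A ladder. The rung spacing is 303 mm.

Two tall 55×36 posts with 4 short bars between them — a ladder. Adjacent rungs sit at z = 244 and z = 547, so the spacing is 547 − 244 = 303 mm.


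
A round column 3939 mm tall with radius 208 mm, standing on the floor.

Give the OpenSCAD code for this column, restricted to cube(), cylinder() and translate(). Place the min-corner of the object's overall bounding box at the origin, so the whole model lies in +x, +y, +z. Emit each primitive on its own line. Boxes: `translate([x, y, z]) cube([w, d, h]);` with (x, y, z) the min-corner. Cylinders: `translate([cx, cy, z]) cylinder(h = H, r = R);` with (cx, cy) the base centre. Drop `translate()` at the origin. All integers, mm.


translate([208, 208, 0]) cylinder(h = 3939, r = 208);


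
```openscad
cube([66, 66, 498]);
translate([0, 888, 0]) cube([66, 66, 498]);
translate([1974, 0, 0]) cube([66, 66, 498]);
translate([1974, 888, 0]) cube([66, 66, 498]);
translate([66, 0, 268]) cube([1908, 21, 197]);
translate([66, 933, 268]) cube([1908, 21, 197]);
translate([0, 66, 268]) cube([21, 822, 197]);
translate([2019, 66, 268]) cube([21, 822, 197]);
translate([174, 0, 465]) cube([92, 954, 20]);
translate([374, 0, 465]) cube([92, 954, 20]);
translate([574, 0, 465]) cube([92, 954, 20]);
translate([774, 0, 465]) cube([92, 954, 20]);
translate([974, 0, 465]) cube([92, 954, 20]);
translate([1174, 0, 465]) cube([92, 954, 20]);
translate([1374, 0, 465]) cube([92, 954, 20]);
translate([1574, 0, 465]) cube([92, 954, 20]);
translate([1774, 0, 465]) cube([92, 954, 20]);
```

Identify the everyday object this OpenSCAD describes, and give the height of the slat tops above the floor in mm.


A bed frame. The slat-top height is 485 mm.

Four posts, four rails, and a row of slats — a bed frame. Slats sit on the rails at z = 268 + 197 = 465; with slat thickness 20, the top is 485 mm.


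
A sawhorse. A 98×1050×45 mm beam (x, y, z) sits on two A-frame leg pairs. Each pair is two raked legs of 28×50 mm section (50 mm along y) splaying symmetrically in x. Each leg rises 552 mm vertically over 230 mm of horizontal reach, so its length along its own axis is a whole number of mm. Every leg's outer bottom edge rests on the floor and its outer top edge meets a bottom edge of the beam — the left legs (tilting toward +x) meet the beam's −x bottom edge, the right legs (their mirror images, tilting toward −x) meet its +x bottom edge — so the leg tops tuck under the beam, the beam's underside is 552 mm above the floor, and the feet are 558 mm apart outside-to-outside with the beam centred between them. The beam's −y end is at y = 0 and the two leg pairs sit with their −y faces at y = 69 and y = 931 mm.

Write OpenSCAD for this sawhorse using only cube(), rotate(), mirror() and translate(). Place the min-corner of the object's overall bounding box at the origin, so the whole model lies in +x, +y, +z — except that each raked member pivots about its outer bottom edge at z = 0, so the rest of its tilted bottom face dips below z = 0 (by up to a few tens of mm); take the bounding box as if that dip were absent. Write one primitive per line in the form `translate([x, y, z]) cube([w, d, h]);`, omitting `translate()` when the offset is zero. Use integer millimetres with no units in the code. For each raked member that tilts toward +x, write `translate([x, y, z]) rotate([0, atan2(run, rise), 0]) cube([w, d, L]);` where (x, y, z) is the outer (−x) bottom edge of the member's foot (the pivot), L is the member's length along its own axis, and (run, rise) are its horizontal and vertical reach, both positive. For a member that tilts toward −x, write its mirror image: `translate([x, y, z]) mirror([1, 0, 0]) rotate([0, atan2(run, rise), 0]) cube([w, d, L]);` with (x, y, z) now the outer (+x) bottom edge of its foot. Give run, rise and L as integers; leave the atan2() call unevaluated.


translate([230, 0, 552]) cube([98, 1050, 45]);
translate([0, 69, 0]) rotate([0, atan2(230, 552), 0]) cube([28, 50, 598]);
translate([558, 69, 0]) mirror([1, 0, 0]) rotate([0, atan2(230, 552), 0]) cube([28, 50, 598]);
translate([0, 931, 0]) rotate([0, atan2(230, 552), 0]) cube([28, 50, 598]);
translate([558, 931, 0]) mirror([1, 0, 0]) rotate([0, atan2(230, 552), 0]) cube([28, 50, 598]);


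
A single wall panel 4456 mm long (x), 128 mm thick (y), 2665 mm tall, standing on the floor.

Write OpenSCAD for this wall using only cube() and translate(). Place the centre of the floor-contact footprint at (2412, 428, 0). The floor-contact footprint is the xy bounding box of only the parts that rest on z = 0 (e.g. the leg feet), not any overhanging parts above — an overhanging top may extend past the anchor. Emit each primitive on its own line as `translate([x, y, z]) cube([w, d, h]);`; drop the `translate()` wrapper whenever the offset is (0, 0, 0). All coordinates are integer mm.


translate([184, 364, 0]) cube([4456, 128, 2665]);


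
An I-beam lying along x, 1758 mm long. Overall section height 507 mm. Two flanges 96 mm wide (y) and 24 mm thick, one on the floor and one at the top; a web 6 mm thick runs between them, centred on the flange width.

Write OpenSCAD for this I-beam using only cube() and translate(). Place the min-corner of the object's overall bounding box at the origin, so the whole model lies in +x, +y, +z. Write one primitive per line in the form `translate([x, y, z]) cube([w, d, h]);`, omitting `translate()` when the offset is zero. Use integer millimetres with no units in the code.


cube([1758, 96, 24]);
translate([0, 45, 24]) cube([1758, 6, 459]);
translate([0, 0, 483]) cube([1758, 96, 24]);


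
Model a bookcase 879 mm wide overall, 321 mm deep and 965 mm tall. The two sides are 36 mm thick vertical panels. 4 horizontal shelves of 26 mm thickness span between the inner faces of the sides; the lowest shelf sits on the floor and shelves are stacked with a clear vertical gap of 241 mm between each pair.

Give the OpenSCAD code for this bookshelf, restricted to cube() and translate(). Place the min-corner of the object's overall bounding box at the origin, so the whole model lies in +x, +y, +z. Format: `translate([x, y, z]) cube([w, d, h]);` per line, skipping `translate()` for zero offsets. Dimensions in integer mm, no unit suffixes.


cube([36, 321, 965]);
translate([843, 0, 0]) cube([36, 321, 965]);
translate([36, 0, 0]) cube([807, 321, 26]);
translate([36, 0, 267]) cube([807, 321, 26]);
translate([36, 0, 534]) cube([807, 321, 26]);
translate([36, 0, 801]) cube([807, 321, 26]);


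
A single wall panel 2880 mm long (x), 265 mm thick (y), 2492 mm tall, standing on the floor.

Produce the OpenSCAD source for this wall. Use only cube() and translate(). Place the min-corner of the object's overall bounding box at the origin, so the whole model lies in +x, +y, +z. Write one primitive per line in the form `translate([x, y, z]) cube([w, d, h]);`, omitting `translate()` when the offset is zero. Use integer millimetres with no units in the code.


cube([2880, 265, 2492]);


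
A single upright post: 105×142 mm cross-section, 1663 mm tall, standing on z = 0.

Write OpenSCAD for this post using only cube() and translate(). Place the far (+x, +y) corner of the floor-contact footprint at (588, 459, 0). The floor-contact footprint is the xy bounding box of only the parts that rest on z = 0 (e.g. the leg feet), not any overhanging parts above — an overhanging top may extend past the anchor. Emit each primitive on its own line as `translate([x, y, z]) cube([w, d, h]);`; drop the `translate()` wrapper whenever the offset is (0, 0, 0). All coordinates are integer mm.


translate([483, 317, 0]) cube([105, 142, 1663]);
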